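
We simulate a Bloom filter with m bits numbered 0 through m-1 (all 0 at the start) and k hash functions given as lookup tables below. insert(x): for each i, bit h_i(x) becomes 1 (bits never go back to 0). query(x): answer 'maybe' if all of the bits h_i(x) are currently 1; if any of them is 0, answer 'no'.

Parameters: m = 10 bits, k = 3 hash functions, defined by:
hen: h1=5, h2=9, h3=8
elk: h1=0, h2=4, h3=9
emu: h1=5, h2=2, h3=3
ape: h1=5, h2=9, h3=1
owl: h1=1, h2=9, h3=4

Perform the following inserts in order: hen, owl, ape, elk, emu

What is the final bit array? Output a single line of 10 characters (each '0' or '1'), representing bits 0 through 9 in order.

Answer: 1111110011

Derivation:
Start: bits=0000000000
After insert 'hen': sets bits 5 8 9 -> bits=0000010011
After insert 'owl': sets bits 1 4 9 -> bits=0100110011
After insert 'ape': sets bits 1 5 9 -> bits=0100110011
After insert 'elk': sets bits 0 4 9 -> bits=1100110011
After insert 'emu': sets bits 2 3 5 -> bits=1111110011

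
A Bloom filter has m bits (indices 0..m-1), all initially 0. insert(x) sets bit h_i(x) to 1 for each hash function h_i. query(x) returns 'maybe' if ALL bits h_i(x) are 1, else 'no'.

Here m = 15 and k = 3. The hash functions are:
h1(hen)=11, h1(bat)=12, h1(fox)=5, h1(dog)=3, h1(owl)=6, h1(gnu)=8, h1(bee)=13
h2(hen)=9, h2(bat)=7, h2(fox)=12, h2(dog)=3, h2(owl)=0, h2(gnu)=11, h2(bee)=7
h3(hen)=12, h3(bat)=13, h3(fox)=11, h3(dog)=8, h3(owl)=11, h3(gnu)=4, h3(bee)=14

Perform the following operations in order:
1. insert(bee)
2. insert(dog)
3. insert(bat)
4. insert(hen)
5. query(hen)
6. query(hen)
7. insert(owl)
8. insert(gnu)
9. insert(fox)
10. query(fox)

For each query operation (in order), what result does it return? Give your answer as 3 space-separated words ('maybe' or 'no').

Answer: maybe maybe maybe

Derivation:
Start: bits=000000000000000
Op 1: insert bee -> sets bits 7 13 14 -> bits=000000010000011
Op 2: insert dog -> sets bits 3 8 -> bits=000100011000011
Op 3: insert bat -> sets bits 7 12 13 -> bits=000100011000111
Op 4: insert hen -> sets bits 9 11 12 -> bits=000100011101111
Op 5: query hen -> checks bit9=1, bit11=1, bit12=1 (all 1) -> maybe
Op 6: query hen -> checks bit9=1, bit11=1, bit12=1 (all 1) -> maybe
Op 7: insert owl -> sets bits 0 6 11 -> bits=100100111101111
Op 8: insert gnu -> sets bits 4 8 11 -> bits=100110111101111
Op 9: insert fox -> sets bits 5 11 12 -> bits=100111111101111
Op 10: query fox -> checks bit5=1, bit11=1, bit12=1 (all 1) -> maybe
Query results in order: maybe maybe maybe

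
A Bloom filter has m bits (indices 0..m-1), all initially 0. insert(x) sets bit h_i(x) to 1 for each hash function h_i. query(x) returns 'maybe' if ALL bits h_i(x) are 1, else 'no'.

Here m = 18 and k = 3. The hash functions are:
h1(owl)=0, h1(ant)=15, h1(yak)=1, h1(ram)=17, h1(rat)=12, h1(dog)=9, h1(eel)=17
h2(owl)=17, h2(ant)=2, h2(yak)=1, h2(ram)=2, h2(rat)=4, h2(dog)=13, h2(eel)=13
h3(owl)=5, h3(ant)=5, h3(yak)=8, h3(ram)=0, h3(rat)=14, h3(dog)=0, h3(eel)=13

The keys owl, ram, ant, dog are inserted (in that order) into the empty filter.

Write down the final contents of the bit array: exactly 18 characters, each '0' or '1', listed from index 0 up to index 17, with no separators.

Start: bits=000000000000000000
After insert 'owl': sets bits 0 5 17 -> bits=100001000000000001
After insert 'ram': sets bits 0 2 17 -> bits=101001000000000001
After insert 'ant': sets bits 2 5 15 -> bits=101001000000000101
After insert 'dog': sets bits 0 9 13 -> bits=101001000100010101

Answer: 101001000100010101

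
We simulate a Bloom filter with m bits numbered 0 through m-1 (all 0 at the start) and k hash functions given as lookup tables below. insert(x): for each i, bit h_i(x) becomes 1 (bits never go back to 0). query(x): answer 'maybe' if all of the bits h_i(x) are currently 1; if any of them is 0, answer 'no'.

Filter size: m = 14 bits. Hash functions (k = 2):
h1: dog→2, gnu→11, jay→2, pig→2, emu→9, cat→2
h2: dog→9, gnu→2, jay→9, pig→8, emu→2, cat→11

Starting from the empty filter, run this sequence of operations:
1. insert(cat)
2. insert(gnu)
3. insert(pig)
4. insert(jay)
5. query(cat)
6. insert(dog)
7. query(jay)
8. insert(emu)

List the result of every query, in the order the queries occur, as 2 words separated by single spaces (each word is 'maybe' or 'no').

Start: bits=00000000000000
Op 1: insert cat -> sets bits 2 11 -> bits=00100000000100
Op 2: insert gnu -> sets bits 2 11 -> bits=00100000000100
Op 3: insert pig -> sets bits 2 8 -> bits=00100000100100
Op 4: insert jay -> sets bits 2 9 -> bits=00100000110100
Op 5: query cat -> checks bit2=1, bit11=1 (all 1) -> maybe
Op 6: insert dog -> sets bits 2 9 -> bits=00100000110100
Op 7: query jay -> checks bit2=1, bit9=1 (all 1) -> maybe
Op 8: insert emu -> sets bits 2 9 -> bits=00100000110100
Query results in order: maybe maybe

Answer: maybe maybe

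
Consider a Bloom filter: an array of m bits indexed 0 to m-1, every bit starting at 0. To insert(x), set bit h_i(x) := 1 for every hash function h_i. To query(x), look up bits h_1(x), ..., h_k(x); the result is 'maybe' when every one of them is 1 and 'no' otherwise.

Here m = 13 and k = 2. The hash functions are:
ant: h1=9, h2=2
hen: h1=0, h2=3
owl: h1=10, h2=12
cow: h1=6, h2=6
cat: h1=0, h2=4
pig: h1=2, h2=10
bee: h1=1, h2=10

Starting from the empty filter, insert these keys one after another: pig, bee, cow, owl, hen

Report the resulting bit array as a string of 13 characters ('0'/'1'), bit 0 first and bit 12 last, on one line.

Start: bits=0000000000000
After insert 'pig': sets bits 2 10 -> bits=0010000000100
After insert 'bee': sets bits 1 10 -> bits=0110000000100
After insert 'cow': sets bits 6 -> bits=0110001000100
After insert 'owl': sets bits 10 12 -> bits=0110001000101
After insert 'hen': sets bits 0 3 -> bits=1111001000101

Answer: 1111001000101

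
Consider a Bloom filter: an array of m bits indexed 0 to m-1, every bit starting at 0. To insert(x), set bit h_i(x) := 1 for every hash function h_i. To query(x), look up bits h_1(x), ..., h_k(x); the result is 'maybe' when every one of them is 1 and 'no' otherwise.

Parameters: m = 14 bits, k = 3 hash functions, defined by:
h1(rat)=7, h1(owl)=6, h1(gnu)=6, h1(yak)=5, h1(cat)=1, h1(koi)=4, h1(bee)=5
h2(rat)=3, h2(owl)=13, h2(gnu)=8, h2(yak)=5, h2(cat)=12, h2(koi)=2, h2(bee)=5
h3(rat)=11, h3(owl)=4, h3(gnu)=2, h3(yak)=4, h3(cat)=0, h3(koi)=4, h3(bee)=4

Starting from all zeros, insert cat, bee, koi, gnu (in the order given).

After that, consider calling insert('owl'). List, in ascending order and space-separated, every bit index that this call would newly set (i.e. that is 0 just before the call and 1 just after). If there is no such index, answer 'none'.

Start: bits=00000000000000
After insert 'cat': sets bits 0 1 12 -> bits=11000000000010
After insert 'bee': sets bits 4 5 -> bits=11001100000010
After insert 'koi': sets bits 2 4 -> bits=11101100000010
After insert 'gnu': sets bits 2 6 8 -> bits=11101110100010
insert 'owl' would touch bits 4 6 13; currently bit4=1, bit6=1, bit13=0
Bits that are 0 among those (would change 0->1): 13

Answer: 13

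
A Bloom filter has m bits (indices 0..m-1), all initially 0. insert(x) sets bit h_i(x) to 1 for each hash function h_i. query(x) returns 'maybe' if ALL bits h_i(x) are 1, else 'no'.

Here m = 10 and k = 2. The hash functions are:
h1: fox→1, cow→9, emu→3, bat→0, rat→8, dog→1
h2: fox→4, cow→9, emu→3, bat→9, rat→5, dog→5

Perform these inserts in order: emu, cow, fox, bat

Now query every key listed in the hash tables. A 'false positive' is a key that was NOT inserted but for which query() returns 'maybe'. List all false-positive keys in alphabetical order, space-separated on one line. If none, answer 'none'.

Answer: none

Derivation:
Start: bits=0000000000
After insert 'emu': sets bits 3 -> bits=0001000000
After insert 'cow': sets bits 9 -> bits=0001000001
After insert 'fox': sets bits 1 4 -> bits=0101100001
After insert 'bat': sets bits 0 9 -> bits=1101100001
Not inserted: dog rat — query each against bits=1101100001:
query dog: checks bit1=1, bit5=0 (has a 0) -> no => not a false positive
query rat: checks bit5=0, bit8=0 (has a 0) -> no => not a false positive
False positives (alphabetical): none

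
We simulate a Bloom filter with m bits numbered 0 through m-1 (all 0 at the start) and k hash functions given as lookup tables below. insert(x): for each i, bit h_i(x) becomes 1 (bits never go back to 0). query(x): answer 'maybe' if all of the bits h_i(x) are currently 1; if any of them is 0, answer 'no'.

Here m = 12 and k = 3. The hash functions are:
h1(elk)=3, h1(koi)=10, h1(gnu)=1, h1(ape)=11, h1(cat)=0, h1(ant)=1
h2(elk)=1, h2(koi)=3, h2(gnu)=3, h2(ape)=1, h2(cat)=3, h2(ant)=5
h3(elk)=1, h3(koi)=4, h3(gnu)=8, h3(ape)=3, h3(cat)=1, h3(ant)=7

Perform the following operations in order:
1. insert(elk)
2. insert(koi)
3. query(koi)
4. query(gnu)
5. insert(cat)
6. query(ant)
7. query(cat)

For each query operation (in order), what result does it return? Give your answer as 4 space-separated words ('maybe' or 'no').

Answer: maybe no no maybe

Derivation:
Start: bits=000000000000
Op 1: insert elk -> sets bits 1 3 -> bits=010100000000
Op 2: insert koi -> sets bits 3 4 10 -> bits=010110000010
Op 3: query koi -> checks bit3=1, bit4=1, bit10=1 (all 1) -> maybe
Op 4: query gnu -> checks bit1=1, bit3=1, bit8=0 (has a 0) -> no
Op 5: insert cat -> sets bits 0 1 3 -> bits=110110000010
Op 6: query ant -> checks bit1=1, bit5=0, bit7=0 (has a 0) -> no
Op 7: query cat -> checks bit0=1, bit1=1, bit3=1 (all 1) -> maybe
Query results in order: maybe no no maybe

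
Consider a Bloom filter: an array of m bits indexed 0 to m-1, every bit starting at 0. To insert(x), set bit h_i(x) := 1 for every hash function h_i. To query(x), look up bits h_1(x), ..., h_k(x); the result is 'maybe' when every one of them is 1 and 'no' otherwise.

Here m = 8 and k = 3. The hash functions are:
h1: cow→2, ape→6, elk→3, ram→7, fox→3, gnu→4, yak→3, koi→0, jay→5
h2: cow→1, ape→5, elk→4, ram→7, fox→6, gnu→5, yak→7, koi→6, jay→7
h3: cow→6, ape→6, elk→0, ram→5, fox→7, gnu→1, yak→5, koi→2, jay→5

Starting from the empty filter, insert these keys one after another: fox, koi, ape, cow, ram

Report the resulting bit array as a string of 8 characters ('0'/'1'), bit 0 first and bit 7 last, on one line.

Answer: 11110111

Derivation:
Start: bits=00000000
After insert 'fox': sets bits 3 6 7 -> bits=00010011
After insert 'koi': sets bits 0 2 6 -> bits=10110011
After insert 'ape': sets bits 5 6 -> bits=10110111
After insert 'cow': sets bits 1 2 6 -> bits=11110111
After insert 'ram': sets bits 5 7 -> bits=11110111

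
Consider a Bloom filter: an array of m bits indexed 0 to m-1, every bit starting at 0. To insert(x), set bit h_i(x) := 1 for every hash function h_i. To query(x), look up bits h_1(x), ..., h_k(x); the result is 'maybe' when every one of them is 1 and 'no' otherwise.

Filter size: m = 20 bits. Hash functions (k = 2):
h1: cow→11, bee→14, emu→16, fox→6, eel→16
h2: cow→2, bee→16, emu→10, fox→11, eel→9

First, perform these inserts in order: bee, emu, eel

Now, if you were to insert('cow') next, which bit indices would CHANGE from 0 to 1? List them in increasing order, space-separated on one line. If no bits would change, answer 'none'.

Answer: 2 11

Derivation:
Start: bits=00000000000000000000
After insert 'bee': sets bits 14 16 -> bits=00000000000000101000
After insert 'emu': sets bits 10 16 -> bits=00000000001000101000
After insert 'eel': sets bits 9 16 -> bits=00000000011000101000
insert 'cow' would touch bits 2 11; currently bit2=0, bit11=0
Bits that are 0 among those (would change 0->1): 2 11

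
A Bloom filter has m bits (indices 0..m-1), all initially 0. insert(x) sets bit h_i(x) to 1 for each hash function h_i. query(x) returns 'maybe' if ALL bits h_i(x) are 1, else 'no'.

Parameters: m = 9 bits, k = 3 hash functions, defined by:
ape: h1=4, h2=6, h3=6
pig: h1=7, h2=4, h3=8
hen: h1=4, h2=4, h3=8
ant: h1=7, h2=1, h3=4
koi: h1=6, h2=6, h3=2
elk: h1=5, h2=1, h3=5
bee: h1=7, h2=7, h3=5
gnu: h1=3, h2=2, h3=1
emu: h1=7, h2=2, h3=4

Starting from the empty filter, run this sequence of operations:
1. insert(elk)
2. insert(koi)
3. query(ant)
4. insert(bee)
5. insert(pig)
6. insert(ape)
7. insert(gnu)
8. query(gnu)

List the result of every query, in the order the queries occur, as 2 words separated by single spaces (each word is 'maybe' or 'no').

Start: bits=000000000
Op 1: insert elk -> sets bits 1 5 -> bits=010001000
Op 2: insert koi -> sets bits 2 6 -> bits=011001100
Op 3: query ant -> checks bit1=1, bit4=0, bit7=0 (has a 0) -> no
Op 4: insert bee -> sets bits 5 7 -> bits=011001110
Op 5: insert pig -> sets bits 4 7 8 -> bits=011011111
Op 6: insert ape -> sets bits 4 6 -> bits=011011111
Op 7: insert gnu -> sets bits 1 2 3 -> bits=011111111
Op 8: query gnu -> checks bit1=1, bit2=1, bit3=1 (all 1) -> maybe
Query results in order: no maybe

Answer: no maybe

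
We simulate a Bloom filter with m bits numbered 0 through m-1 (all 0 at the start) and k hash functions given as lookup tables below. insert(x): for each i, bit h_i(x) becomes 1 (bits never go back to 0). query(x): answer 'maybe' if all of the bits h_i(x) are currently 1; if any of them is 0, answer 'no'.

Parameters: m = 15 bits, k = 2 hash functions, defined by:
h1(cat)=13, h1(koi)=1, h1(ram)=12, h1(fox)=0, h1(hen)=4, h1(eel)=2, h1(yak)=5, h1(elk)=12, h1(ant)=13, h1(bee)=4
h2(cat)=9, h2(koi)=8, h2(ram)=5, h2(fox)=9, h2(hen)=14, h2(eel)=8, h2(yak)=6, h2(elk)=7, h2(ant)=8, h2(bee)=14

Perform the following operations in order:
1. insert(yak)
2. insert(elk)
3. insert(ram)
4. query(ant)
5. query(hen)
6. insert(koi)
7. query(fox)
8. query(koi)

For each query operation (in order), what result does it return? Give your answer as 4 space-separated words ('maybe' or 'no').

Answer: no no no maybe

Derivation:
Start: bits=000000000000000
Op 1: insert yak -> sets bits 5 6 -> bits=000001100000000
Op 2: insert elk -> sets bits 7 12 -> bits=000001110000100
Op 3: insert ram -> sets bits 5 12 -> bits=000001110000100
Op 4: query ant -> checks bit8=0, bit13=0 (has a 0) -> no
Op 5: query hen -> checks bit4=0, bit14=0 (has a 0) -> no
Op 6: insert koi -> sets bits 1 8 -> bits=010001111000100
Op 7: query fox -> checks bit0=0, bit9=0 (has a 0) -> no
Op 8: query koi -> checks bit1=1, bit8=1 (all 1) -> maybe
Query results in order: no no no maybe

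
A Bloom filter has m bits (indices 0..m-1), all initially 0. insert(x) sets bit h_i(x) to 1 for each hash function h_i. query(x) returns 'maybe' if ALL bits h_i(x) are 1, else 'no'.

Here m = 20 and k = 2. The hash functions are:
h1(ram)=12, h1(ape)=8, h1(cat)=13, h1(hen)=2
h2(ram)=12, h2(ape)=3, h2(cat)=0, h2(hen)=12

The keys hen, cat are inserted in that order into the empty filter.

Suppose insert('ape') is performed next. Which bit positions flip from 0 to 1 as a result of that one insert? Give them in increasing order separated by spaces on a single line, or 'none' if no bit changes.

Answer: 3 8

Derivation:
Start: bits=00000000000000000000
After insert 'hen': sets bits 2 12 -> bits=00100000000010000000
After insert 'cat': sets bits 0 13 -> bits=10100000000011000000
insert 'ape' would touch bits 3 8; currently bit3=0, bit8=0
Bits that are 0 among those (would change 0->1): 3 8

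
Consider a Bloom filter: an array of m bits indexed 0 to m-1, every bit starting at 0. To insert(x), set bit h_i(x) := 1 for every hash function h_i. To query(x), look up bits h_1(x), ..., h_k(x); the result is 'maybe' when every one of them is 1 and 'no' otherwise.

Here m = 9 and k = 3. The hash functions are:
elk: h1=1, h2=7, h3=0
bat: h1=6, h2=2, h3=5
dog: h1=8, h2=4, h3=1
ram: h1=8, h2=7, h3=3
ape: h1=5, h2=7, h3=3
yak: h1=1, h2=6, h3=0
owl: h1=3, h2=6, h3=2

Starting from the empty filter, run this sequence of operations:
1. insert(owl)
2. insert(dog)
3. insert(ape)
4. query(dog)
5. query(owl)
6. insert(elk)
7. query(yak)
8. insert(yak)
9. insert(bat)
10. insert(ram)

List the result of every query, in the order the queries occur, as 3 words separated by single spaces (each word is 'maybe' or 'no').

Answer: maybe maybe maybe

Derivation:
Start: bits=000000000
Op 1: insert owl -> sets bits 2 3 6 -> bits=001100100
Op 2: insert dog -> sets bits 1 4 8 -> bits=011110101
Op 3: insert ape -> sets bits 3 5 7 -> bits=011111111
Op 4: query dog -> checks bit1=1, bit4=1, bit8=1 (all 1) -> maybe
Op 5: query owl -> checks bit2=1, bit3=1, bit6=1 (all 1) -> maybe
Op 6: insert elk -> sets bits 0 1 7 -> bits=111111111
Op 7: query yak -> checks bit0=1, bit1=1, bit6=1 (all 1) -> maybe
Op 8: insert yak -> sets bits 0 1 6 -> bits=111111111
Op 9: insert bat -> sets bits 2 5 6 -> bits=111111111
Op 10: insert ram -> sets bits 3 7 8 -> bits=111111111
Query results in order: maybe maybe maybe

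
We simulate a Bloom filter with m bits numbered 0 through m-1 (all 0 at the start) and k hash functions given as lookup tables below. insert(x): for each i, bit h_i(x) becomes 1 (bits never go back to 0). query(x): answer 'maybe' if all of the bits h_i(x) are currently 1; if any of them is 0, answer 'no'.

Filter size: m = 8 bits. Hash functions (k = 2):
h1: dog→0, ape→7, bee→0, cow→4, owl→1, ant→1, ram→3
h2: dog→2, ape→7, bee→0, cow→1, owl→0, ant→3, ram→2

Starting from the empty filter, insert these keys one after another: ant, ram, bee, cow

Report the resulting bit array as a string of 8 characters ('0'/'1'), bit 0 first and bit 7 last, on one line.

Start: bits=00000000
After insert 'ant': sets bits 1 3 -> bits=01010000
After insert 'ram': sets bits 2 3 -> bits=01110000
After insert 'bee': sets bits 0 -> bits=11110000
After insert 'cow': sets bits 1 4 -> bits=11111000

Answer: 11111000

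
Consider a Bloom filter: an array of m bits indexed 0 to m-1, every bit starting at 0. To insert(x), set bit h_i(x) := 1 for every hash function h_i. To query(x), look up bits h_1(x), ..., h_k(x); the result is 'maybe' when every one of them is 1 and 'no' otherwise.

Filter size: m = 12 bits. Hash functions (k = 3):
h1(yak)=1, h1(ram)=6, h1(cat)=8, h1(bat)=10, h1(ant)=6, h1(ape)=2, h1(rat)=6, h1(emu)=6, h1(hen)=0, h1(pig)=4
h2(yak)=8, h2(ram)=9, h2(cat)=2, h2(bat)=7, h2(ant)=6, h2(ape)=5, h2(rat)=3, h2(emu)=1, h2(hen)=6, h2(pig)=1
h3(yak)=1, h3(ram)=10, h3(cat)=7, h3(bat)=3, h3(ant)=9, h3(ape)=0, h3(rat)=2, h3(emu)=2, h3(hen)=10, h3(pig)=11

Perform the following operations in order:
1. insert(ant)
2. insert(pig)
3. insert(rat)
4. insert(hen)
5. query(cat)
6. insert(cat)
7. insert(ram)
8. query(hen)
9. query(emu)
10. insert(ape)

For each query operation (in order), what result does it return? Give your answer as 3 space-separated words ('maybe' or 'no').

Answer: no maybe maybe

Derivation:
Start: bits=000000000000
Op 1: insert ant -> sets bits 6 9 -> bits=000000100100
Op 2: insert pig -> sets bits 1 4 11 -> bits=010010100101
Op 3: insert rat -> sets bits 2 3 6 -> bits=011110100101
Op 4: insert hen -> sets bits 0 6 10 -> bits=111110100111
Op 5: query cat -> checks bit2=1, bit7=0, bit8=0 (has a 0) -> no
Op 6: insert cat -> sets bits 2 7 8 -> bits=111110111111
Op 7: insert ram -> sets bits 6 9 10 -> bits=111110111111
Op 8: query hen -> checks bit0=1, bit6=1, bit10=1 (all 1) -> maybe
Op 9: query emu -> checks bit1=1, bit2=1, bit6=1 (all 1) -> maybe
Op 10: insert ape -> sets bits 0 2 5 -> bits=111111111111
Query results in order: no maybe maybe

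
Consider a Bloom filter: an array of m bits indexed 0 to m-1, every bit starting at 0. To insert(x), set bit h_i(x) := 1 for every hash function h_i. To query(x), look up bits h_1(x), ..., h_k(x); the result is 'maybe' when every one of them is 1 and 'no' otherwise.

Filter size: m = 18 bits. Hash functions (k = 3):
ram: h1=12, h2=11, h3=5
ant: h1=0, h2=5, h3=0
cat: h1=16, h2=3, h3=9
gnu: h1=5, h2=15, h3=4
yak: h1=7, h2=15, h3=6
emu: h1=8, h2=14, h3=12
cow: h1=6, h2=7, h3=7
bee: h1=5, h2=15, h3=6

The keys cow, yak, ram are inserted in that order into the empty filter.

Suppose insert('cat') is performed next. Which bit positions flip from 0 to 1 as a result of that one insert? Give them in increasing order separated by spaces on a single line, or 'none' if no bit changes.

Start: bits=000000000000000000
After insert 'cow': sets bits 6 7 -> bits=000000110000000000
After insert 'yak': sets bits 6 7 15 -> bits=000000110000000100
After insert 'ram': sets bits 5 11 12 -> bits=000001110001100100
insert 'cat' would touch bits 3 9 16; currently bit3=0, bit9=0, bit16=0
Bits that are 0 among those (would change 0->1): 3 9 16

Answer: 3 9 16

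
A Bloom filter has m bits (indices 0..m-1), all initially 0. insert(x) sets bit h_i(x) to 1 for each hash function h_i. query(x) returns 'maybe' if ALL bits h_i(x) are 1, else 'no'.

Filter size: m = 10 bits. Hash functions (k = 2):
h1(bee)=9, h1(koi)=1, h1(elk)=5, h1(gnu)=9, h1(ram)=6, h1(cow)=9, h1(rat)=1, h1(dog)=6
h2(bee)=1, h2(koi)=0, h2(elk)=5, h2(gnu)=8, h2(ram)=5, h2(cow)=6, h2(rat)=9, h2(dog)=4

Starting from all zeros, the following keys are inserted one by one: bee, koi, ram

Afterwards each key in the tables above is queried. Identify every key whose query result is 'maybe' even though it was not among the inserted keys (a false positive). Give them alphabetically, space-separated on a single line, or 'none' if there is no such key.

Start: bits=0000000000
After insert 'bee': sets bits 1 9 -> bits=0100000001
After insert 'koi': sets bits 0 1 -> bits=1100000001
After insert 'ram': sets bits 5 6 -> bits=1100011001
Not inserted: cow dog elk gnu rat — query each against bits=1100011001:
query cow: checks bit6=1, bit9=1 (all 1) -> maybe => FALSE POSITIVE
query dog: checks bit4=0, bit6=1 (has a 0) -> no => not a false positive
query elk: checks bit5=1 (all 1) -> maybe => FALSE POSITIVE
query gnu: checks bit8=0, bit9=1 (has a 0) -> no => not a false positive
query rat: checks bit1=1, bit9=1 (all 1) -> maybe => FALSE POSITIVE
False positives (alphabetical): cow elk rat

Answer: cow elk rat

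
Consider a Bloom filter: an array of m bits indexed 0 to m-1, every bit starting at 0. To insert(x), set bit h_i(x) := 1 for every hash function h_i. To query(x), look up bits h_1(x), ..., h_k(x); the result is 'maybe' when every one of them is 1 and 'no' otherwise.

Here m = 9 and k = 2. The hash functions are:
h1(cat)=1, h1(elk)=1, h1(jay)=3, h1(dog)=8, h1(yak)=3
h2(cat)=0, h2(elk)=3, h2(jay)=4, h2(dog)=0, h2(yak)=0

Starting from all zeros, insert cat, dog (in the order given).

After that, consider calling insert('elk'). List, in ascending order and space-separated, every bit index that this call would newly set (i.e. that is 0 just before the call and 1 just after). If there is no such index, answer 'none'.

Answer: 3

Derivation:
Start: bits=000000000
After insert 'cat': sets bits 0 1 -> bits=110000000
After insert 'dog': sets bits 0 8 -> bits=110000001
insert 'elk' would touch bits 1 3; currently bit1=1, bit3=0
Bits that are 0 among those (would change 0->1): 3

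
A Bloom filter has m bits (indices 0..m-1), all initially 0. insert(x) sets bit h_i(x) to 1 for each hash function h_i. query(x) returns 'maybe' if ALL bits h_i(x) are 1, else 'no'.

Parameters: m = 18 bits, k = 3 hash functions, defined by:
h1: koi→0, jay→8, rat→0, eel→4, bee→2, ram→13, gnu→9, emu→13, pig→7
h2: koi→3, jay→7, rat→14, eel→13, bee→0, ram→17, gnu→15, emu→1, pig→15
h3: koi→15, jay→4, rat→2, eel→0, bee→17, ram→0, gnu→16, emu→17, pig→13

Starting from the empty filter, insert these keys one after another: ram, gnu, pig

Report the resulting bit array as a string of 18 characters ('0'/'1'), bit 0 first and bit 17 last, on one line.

Start: bits=000000000000000000
After insert 'ram': sets bits 0 13 17 -> bits=100000000000010001
After insert 'gnu': sets bits 9 15 16 -> bits=100000000100010111
After insert 'pig': sets bits 7 13 15 -> bits=100000010100010111

Answer: 100000010100010111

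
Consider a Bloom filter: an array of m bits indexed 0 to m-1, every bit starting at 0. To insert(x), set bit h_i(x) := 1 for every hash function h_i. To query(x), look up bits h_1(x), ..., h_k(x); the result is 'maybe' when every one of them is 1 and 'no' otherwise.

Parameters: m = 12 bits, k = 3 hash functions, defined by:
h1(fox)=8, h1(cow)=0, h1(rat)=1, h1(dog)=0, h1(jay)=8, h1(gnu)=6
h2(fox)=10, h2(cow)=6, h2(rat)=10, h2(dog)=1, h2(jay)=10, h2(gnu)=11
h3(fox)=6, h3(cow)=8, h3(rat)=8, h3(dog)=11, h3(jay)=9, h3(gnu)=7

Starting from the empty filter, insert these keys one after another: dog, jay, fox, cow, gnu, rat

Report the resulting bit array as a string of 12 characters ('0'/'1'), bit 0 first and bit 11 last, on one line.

Start: bits=000000000000
After insert 'dog': sets bits 0 1 11 -> bits=110000000001
After insert 'jay': sets bits 8 9 10 -> bits=110000001111
After insert 'fox': sets bits 6 8 10 -> bits=110000101111
After insert 'cow': sets bits 0 6 8 -> bits=110000101111
After insert 'gnu': sets bits 6 7 11 -> bits=110000111111
After insert 'rat': sets bits 1 8 10 -> bits=110000111111

Answer: 110000111111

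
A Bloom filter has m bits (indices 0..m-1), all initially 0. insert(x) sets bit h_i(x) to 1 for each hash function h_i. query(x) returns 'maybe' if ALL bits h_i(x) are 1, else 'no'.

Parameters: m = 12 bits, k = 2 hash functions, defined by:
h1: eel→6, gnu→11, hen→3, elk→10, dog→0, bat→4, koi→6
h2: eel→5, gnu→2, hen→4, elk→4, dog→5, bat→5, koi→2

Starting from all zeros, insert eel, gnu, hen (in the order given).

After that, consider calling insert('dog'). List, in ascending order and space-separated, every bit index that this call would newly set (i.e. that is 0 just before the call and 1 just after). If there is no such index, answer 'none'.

Answer: 0

Derivation:
Start: bits=000000000000
After insert 'eel': sets bits 5 6 -> bits=000001100000
After insert 'gnu': sets bits 2 11 -> bits=001001100001
After insert 'hen': sets bits 3 4 -> bits=001111100001
insert 'dog' would touch bits 0 5; currently bit0=0, bit5=1
Bits that are 0 among those (would change 0->1): 0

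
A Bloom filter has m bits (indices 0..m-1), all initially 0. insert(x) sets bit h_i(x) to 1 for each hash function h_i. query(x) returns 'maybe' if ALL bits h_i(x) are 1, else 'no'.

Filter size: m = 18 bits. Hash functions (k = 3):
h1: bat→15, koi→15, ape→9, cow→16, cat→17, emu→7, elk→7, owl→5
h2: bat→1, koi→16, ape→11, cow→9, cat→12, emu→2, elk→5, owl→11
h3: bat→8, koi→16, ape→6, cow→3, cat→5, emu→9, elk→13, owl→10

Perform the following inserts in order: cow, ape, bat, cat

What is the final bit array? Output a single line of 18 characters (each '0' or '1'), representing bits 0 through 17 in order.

Start: bits=000000000000000000
After insert 'cow': sets bits 3 9 16 -> bits=000100000100000010
After insert 'ape': sets bits 6 9 11 -> bits=000100100101000010
After insert 'bat': sets bits 1 8 15 -> bits=010100101101000110
After insert 'cat': sets bits 5 12 17 -> bits=010101101101100111

Answer: 010101101101100111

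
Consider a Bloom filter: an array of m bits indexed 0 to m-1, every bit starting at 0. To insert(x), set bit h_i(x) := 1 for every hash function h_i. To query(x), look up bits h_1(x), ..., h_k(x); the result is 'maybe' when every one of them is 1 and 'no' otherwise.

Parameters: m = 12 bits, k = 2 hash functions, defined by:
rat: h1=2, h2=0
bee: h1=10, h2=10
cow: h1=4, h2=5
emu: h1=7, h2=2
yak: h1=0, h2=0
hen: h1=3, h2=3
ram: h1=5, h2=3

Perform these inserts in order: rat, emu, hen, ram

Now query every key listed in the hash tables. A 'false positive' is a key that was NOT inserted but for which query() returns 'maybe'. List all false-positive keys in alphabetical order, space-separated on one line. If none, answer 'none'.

Start: bits=000000000000
After insert 'rat': sets bits 0 2 -> bits=101000000000
After insert 'emu': sets bits 2 7 -> bits=101000010000
After insert 'hen': sets bits 3 -> bits=101100010000
After insert 'ram': sets bits 3 5 -> bits=101101010000
Not inserted: bee cow yak — query each against bits=101101010000:
query bee: checks bit10=0 (has a 0) -> no => not a false positive
query cow: checks bit4=0, bit5=1 (has a 0) -> no => not a false positive
query yak: checks bit0=1 (all 1) -> maybe => FALSE POSITIVE
False positives (alphabetical): yak

Answer: yak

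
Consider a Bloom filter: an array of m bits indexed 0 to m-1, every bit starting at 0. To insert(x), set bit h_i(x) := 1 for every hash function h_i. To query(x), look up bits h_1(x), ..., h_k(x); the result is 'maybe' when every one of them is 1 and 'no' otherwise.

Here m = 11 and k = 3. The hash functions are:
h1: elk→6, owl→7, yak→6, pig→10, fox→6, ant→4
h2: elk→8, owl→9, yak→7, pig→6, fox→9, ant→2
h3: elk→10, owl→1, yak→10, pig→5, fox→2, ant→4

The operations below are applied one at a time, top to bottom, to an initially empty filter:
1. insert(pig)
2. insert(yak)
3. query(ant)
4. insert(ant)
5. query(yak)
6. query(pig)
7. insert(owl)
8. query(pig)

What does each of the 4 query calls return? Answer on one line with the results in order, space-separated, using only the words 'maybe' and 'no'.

Answer: no maybe maybe maybe

Derivation:
Start: bits=00000000000
Op 1: insert pig -> sets bits 5 6 10 -> bits=00000110001
Op 2: insert yak -> sets bits 6 7 10 -> bits=00000111001
Op 3: query ant -> checks bit2=0, bit4=0 (has a 0) -> no
Op 4: insert ant -> sets bits 2 4 -> bits=00101111001
Op 5: query yak -> checks bit6=1, bit7=1, bit10=1 (all 1) -> maybe
Op 6: query pig -> checks bit5=1, bit6=1, bit10=1 (all 1) -> maybe
Op 7: insert owl -> sets bits 1 7 9 -> bits=01101111011
Op 8: query pig -> checks bit5=1, bit6=1, bit10=1 (all 1) -> maybe
Query results in order: no maybe maybe maybe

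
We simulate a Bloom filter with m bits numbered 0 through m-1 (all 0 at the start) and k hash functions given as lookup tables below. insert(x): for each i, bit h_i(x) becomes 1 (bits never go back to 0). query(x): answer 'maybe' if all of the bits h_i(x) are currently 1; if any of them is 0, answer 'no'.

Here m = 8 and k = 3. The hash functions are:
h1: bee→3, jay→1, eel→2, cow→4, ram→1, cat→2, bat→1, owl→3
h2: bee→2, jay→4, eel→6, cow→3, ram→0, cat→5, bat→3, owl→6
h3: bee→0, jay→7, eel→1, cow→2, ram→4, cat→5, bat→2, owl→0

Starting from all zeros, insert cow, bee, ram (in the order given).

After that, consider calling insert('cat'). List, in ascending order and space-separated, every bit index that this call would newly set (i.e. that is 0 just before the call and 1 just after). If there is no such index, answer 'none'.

Start: bits=00000000
After insert 'cow': sets bits 2 3 4 -> bits=00111000
After insert 'bee': sets bits 0 2 3 -> bits=10111000
After insert 'ram': sets bits 0 1 4 -> bits=11111000
insert 'cat' would touch bits 2 5; currently bit2=1, bit5=0
Bits that are 0 among those (would change 0->1): 5

Answer: 5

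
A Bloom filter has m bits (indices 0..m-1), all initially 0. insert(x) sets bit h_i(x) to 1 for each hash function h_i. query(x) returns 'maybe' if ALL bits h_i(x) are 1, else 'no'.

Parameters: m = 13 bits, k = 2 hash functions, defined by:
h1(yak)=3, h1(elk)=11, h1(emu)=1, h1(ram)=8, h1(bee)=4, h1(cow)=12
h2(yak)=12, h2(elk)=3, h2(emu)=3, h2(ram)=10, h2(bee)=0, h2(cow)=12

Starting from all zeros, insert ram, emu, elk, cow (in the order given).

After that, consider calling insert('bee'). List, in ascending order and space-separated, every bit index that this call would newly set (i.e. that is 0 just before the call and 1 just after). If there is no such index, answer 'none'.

Answer: 0 4

Derivation:
Start: bits=0000000000000
After insert 'ram': sets bits 8 10 -> bits=0000000010100
After insert 'emu': sets bits 1 3 -> bits=0101000010100
After insert 'elk': sets bits 3 11 -> bits=0101000010110
After insert 'cow': sets bits 12 -> bits=0101000010111
insert 'bee' would touch bits 0 4; currently bit0=0, bit4=0
Bits that are 0 among those (would change 0->1): 0 4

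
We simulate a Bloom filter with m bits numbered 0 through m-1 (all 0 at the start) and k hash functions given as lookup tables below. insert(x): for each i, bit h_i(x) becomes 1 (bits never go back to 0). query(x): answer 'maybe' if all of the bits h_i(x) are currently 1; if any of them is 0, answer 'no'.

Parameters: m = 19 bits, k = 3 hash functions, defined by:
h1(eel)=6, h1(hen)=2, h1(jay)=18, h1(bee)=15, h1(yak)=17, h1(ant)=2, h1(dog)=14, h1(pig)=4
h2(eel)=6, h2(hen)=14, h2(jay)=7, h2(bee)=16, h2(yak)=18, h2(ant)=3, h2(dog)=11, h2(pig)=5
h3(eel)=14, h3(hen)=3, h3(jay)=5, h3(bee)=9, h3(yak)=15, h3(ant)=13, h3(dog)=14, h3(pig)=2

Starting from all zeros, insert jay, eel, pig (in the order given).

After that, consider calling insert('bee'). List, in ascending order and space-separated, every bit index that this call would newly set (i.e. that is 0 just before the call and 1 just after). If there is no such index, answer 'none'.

Answer: 9 15 16

Derivation:
Start: bits=0000000000000000000
After insert 'jay': sets bits 5 7 18 -> bits=0000010100000000001
After insert 'eel': sets bits 6 14 -> bits=0000011100000010001
After insert 'pig': sets bits 2 4 5 -> bits=0010111100000010001
insert 'bee' would touch bits 9 15 16; currently bit9=0, bit15=0, bit16=0
Bits that are 0 among those (would change 0->1): 9 15 16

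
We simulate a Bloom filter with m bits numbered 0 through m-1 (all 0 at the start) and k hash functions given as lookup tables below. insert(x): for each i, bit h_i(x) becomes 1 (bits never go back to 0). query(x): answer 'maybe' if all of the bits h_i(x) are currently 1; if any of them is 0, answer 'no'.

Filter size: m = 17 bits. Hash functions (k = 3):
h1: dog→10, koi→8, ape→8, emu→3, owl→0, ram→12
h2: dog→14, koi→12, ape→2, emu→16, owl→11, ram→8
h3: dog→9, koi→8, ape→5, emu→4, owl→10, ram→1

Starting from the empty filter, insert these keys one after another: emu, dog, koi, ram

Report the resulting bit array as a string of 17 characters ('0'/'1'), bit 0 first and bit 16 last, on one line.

Start: bits=00000000000000000
After insert 'emu': sets bits 3 4 16 -> bits=00011000000000001
After insert 'dog': sets bits 9 10 14 -> bits=00011000011000101
After insert 'koi': sets bits 8 12 -> bits=00011000111010101
After insert 'ram': sets bits 1 8 12 -> bits=01011000111010101

Answer: 01011000111010101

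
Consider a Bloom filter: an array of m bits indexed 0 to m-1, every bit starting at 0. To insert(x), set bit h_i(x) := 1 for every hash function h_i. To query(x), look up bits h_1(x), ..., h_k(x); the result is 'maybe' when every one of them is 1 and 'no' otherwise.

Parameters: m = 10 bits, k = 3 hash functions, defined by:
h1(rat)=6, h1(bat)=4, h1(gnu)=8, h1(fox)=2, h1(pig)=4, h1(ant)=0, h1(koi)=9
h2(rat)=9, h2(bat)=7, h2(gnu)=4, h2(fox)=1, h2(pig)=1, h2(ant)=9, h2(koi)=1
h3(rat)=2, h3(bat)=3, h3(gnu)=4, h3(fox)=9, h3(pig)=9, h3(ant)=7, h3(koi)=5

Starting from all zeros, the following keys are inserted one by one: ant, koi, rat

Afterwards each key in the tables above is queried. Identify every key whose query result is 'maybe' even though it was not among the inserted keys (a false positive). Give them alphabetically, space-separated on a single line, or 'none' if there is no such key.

Answer: fox

Derivation:
Start: bits=0000000000
After insert 'ant': sets bits 0 7 9 -> bits=1000000101
After insert 'koi': sets bits 1 5 9 -> bits=1100010101
After insert 'rat': sets bits 2 6 9 -> bits=1110011101
Not inserted: bat fox gnu pig — query each against bits=1110011101:
query bat: checks bit3=0, bit4=0, bit7=1 (has a 0) -> no => not a false positive
query fox: checks bit1=1, bit2=1, bit9=1 (all 1) -> maybe => FALSE POSITIVE
query gnu: checks bit4=0, bit8=0 (has a 0) -> no => not a false positive
query pig: checks bit1=1, bit4=0, bit9=1 (has a 0) -> no => not a false positive
False positives (alphabetical): fox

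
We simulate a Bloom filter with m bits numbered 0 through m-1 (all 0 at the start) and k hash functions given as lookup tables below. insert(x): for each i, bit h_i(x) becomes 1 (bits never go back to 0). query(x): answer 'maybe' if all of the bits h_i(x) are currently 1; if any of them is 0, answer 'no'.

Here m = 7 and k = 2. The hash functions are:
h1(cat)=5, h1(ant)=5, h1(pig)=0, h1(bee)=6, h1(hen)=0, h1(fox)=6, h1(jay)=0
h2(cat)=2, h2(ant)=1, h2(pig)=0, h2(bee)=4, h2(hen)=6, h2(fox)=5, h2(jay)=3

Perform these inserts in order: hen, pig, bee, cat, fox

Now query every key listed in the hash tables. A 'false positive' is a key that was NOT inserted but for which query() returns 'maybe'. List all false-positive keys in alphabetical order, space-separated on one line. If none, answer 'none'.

Start: bits=0000000
After insert 'hen': sets bits 0 6 -> bits=1000001
After insert 'pig': sets bits 0 -> bits=1000001
After insert 'bee': sets bits 4 6 -> bits=1000101
After insert 'cat': sets bits 2 5 -> bits=1010111
After insert 'fox': sets bits 5 6 -> bits=1010111
Not inserted: ant jay — query each against bits=1010111:
query ant: checks bit1=0, bit5=1 (has a 0) -> no => not a false positive
query jay: checks bit0=1, bit3=0 (has a 0) -> no => not a false positive
False positives (alphabetical): none

Answer: none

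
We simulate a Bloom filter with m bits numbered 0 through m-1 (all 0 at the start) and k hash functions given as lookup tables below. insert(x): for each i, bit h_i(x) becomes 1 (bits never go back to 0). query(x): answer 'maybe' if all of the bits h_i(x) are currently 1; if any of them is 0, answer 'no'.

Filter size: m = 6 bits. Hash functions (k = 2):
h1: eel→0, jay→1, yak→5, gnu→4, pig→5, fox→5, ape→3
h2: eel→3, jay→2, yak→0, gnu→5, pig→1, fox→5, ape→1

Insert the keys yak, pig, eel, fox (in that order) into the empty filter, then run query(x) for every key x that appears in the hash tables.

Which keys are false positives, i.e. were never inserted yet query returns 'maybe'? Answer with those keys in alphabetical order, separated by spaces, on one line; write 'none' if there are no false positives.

Answer: ape

Derivation:
Start: bits=000000
After insert 'yak': sets bits 0 5 -> bits=100001
After insert 'pig': sets bits 1 5 -> bits=110001
After insert 'eel': sets bits 0 3 -> bits=110101
After insert 'fox': sets bits 5 -> bits=110101
Not inserted: ape gnu jay — query each against bits=110101:
query ape: checks bit1=1, bit3=1 (all 1) -> maybe => FALSE POSITIVE
query gnu: checks bit4=0, bit5=1 (has a 0) -> no => not a false positive
query jay: checks bit1=1, bit2=0 (has a 0) -> no => not a false positive
False positives (alphabetical): ape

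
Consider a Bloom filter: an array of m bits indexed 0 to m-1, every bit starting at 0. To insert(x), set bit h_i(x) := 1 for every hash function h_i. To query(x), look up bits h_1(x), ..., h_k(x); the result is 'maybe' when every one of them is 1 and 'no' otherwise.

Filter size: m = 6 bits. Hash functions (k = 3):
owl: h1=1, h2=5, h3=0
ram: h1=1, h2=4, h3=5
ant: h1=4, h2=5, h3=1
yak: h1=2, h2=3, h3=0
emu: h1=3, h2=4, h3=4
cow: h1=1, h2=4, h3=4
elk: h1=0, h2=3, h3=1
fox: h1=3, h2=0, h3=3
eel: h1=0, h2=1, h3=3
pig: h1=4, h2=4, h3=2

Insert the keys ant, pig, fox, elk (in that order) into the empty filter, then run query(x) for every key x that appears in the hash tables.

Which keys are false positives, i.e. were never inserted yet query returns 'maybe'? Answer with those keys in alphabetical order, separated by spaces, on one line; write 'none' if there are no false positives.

Start: bits=000000
After insert 'ant': sets bits 1 4 5 -> bits=010011
After insert 'pig': sets bits 2 4 -> bits=011011
After insert 'fox': sets bits 0 3 -> bits=111111
After insert 'elk': sets bits 0 1 3 -> bits=111111
Not inserted: cow eel emu owl ram yak — query each against bits=111111:
query cow: checks bit1=1, bit4=1 (all 1) -> maybe => FALSE POSITIVE
query eel: checks bit0=1, bit1=1, bit3=1 (all 1) -> maybe => FALSE POSITIVE
query emu: checks bit3=1, bit4=1 (all 1) -> maybe => FALSE POSITIVE
query owl: checks bit0=1, bit1=1, bit5=1 (all 1) -> maybe => FALSE POSITIVE
query ram: checks bit1=1, bit4=1, bit5=1 (all 1) -> maybe => FALSE POSITIVE
query yak: checks bit0=1, bit2=1, bit3=1 (all 1) -> maybe => FALSE POSITIVE
False positives (alphabetical): cow eel emu owl ram yak

Answer: cow eel emu owl ram yak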